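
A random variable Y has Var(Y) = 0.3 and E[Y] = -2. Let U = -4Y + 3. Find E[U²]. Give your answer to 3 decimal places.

E[-4Y + 3] = -4·-2 + 3 = 11
Var(-4Y + 3) = (-4)²·0.3 = 4.8
E[U²] = Var(U) + (E[U])² = 4.8 + (11)² = 125.8

125.800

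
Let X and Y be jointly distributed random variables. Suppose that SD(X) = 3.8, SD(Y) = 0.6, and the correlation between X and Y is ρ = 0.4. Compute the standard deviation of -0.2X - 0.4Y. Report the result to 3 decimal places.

Var(X) = (3.8)² = 14.44;  Var(Y) = (0.6)² = 0.36
Cov(X,Y) = ρ·SD(X)·SD(Y) = 0.4·3.8·0.6 = 0.912
Var(-0.2X - 0.4Y) = (-0.2)²·Var(X) + (-0.4)²·Var(Y) + 2·(-0.2)·(-0.4)·Cov(X,Y)
= 0.04·14.44 + 0.16·0.36 + 0.16·0.912 = 0.78112
SD(-0.2X - 0.4Y) = √0.78112 ≈ 0.884

0.884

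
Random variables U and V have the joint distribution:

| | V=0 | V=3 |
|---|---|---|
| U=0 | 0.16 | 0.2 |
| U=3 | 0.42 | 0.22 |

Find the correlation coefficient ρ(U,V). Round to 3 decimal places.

-0.206

E[U] = 1.92,  E[V] = 1.26
E[UV] = 1.98
Cov(U,V) = E[UV] − E[U]E[V] = 1.98 − (1.92)(1.26) = -0.4392
Var(U) = 2.0736,  Var(V) = 2.1924
ρ = -0.4392 / √(2.0736·2.1924) ≈ -0.206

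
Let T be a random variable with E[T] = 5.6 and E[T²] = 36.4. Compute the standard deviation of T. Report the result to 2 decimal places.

2.24

Var(T) = 36.4 − (5.6)² = 5.04
σ(T) = √5.04 ≈ 2.24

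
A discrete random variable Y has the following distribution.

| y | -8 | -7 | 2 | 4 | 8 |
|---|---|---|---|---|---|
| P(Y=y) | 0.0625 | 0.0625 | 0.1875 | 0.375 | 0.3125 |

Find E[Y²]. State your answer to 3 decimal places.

E[Y²] = (-8)²(0.0625) + (-7)²(0.0625) + (2)²(0.1875) + (4)²(0.375) + (8)²(0.3125) = 33.8125

33.813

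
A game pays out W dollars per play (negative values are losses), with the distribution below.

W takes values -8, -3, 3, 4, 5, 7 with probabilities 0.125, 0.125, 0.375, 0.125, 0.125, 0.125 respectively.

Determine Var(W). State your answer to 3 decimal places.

E[W] = (-8)(0.125) + (-3)(0.125) + (3)(0.375) + (4)(0.125) + (5)(0.125) + (7)(0.125) = 1.75
E[W²] = (-8)²(0.125) + (-3)²(0.125) + (3)²(0.375) + (4)²(0.125) + (5)²(0.125) + (7)²(0.125) = 23.75
Var(W) = E[W²] − (E[W])² = 23.75 − (1.75)² = 20.6875

20.688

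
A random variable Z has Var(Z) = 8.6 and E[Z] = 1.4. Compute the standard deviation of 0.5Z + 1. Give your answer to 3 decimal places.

Var(0.5Z + 1) = (0.5)²·8.6 = 2.15
SD(0.5Z + 1) = √2.15 ≈ 1.466

1.466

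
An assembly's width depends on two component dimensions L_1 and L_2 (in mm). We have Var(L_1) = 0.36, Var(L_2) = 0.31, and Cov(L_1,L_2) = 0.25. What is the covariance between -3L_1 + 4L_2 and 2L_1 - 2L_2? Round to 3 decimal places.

Cov(-3L_1 + 4L_2, 2L_1 - 2L_2) = (-3)(2)Var(L_1) + (4)(-2)Var(L_2) + [(-3)(-2) + (4)(2)]Cov(L_1,L_2)
= -6·0.36 + -8·0.31 + 14·0.25 = -1.14

-1.140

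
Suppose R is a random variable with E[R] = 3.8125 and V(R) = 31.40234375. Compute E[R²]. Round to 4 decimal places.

45.9375

E[R²] = V(R) + (E[R])² = 31.40234375 + (3.8125)² = 45.9375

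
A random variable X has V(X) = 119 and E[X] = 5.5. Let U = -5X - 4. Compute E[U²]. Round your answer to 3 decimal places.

3967.250

E[-5X - 4] = -5·5.5 − 4 = -31.5
V(-5X - 4) = (-5)²·119 = 2975
E[U²] = V(U) + (E[U])² = 2975 + (-31.5)² = 3967.25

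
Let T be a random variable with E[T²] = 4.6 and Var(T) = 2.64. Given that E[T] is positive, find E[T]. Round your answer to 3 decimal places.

1.400

(E[T])² = E[T²] − Var(T) = 4.6 − 2.64 = 1.96
E[T] = √1.96 = 1.4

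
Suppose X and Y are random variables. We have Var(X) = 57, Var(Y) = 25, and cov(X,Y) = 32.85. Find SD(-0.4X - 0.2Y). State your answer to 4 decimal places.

Var(-0.4X - 0.2Y) = (-0.4)²·Var(X) + (-0.2)²·Var(Y) + 2·(-0.4)·(-0.2)·cov(X,Y)
= 0.16·57 + 0.04·25 + 0.16·32.85 = 15.376
SD(-0.4X - 0.2Y) = √15.376 ≈ 3.9212

3.9212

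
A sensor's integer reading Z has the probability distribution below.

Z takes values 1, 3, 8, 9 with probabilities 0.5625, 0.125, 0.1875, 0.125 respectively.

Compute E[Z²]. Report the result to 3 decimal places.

E[Z²] = (1)²(0.5625) + (3)²(0.125) + (8)²(0.1875) + (9)²(0.125) = 23.8125

23.813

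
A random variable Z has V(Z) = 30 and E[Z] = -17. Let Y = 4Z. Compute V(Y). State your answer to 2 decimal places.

V(4Z) = (4)²·V(Z) = 16·30 = 480

480.00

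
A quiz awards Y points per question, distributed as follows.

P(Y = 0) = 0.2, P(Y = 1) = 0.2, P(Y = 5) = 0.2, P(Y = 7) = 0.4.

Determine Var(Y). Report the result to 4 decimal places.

E[Y] = (0)(0.2) + (1)(0.2) + (5)(0.2) + (7)(0.4) = 4
E[Y²] = (0)²(0.2) + (1)²(0.2) + (5)²(0.2) + (7)²(0.4) = 24.8
Var(Y) = E[Y²] − (E[Y])² = 24.8 − (4)² = 8.8

8.8000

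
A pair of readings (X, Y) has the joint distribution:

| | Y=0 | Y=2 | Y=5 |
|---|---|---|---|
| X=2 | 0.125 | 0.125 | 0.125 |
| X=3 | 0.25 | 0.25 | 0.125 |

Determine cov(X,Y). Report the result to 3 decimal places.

-0.125

E[X] = 2.625,  E[Y] = 2
E[XY] = 5.125
cov(X,Y) = E[XY] − E[X]E[Y] = 5.125 − (2.625)(2) = -0.125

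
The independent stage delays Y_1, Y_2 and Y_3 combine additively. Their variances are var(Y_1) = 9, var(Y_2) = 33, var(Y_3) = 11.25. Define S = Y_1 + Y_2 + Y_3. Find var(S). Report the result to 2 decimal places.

53.25

By independence, var(S) = (1)²var(Y_1) + (1)²var(Y_2) + (1)²var(Y_3)
= (1)²·9 + (1)²·33 + (1)²·11.25 = 53.25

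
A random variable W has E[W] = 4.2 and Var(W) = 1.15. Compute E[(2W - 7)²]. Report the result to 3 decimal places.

E[2W - 7] = 2·4.2 − 7 = 1.4
Var(2W - 7) = (2)²·1.15 = 4.6
E[(2W - 7)²] = Var((2W - 7)) + (E[(2W - 7)])² = 4.6 + (1.4)² = 6.56

6.560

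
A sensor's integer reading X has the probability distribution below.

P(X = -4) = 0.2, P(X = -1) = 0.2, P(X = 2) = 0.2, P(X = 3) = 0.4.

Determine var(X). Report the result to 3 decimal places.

E[X] = (-4)(0.2) + (-1)(0.2) + (2)(0.2) + (3)(0.4) = 0.6
E[X²] = (-4)²(0.2) + (-1)²(0.2) + (2)²(0.2) + (3)²(0.4) = 7.8
var(X) = E[X²] − (E[X])² = 7.8 − (0.6)² = 7.44

7.440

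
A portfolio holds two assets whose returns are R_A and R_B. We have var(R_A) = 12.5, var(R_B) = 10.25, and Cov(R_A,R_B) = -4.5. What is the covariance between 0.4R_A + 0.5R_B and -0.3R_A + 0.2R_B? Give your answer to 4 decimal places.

Cov(0.4R_A + 0.5R_B, -0.3R_A + 0.2R_B) = (0.4)(-0.3)var(R_A) + (0.5)(0.2)var(R_B) + [(0.4)(0.2) + (0.5)(-0.3)]Cov(R_A,R_B)
= -0.12·12.5 + 0.1·10.25 + -0.07·-4.5 = -0.16

-0.1600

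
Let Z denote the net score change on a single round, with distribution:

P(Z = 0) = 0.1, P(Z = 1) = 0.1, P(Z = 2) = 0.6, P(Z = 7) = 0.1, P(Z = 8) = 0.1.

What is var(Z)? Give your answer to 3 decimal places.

5.960

E[Z] = (0)(0.1) + (1)(0.1) + (2)(0.6) + (7)(0.1) + (8)(0.1) = 2.8
E[Z²] = (0)²(0.1) + (1)²(0.1) + (2)²(0.6) + (7)²(0.1) + (8)²(0.1) = 13.8
var(Z) = E[Z²] − (E[Z])² = 13.8 − (2.8)² = 5.96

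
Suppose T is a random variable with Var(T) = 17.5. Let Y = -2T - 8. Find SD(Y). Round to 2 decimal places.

Var(-2T - 8) = (-2)²·17.5 = 70
SD(Y) = √70 ≈ 8.37

8.37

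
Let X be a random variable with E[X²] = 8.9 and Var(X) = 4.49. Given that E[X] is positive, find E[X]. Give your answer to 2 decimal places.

2.10

(E[X])² = E[X²] − Var(X) = 8.9 − 4.49 = 4.41
E[X] = √4.41 = 2.1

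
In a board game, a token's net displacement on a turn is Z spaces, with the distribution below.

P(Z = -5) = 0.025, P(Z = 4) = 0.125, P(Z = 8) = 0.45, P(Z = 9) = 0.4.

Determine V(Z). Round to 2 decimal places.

6.44

E[Z] = (-5)(0.025) + (4)(0.125) + (8)(0.45) + (9)(0.4) = 7.575
E[Z²] = (-5)²(0.025) + (4)²(0.125) + (8)²(0.45) + (9)²(0.4) = 63.825
V(Z) = E[Z²] − (E[Z])² = 63.825 − (7.575)² = 6.444375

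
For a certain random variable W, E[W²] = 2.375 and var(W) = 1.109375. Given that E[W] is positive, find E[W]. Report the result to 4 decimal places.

(E[W])² = E[W²] − var(W) = 2.375 − 1.109375 = 1.265625
E[W] = √1.265625 = 1.125

1.1250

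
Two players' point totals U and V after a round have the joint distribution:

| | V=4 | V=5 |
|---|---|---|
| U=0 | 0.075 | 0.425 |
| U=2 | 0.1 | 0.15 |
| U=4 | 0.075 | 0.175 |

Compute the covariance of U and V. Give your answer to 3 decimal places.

-0.125

E[U] = 1.5,  E[V] = 4.75
E[UV] = 7
Cov(U,V) = E[UV] − E[U]E[V] = 7 − (1.5)(4.75) = -0.125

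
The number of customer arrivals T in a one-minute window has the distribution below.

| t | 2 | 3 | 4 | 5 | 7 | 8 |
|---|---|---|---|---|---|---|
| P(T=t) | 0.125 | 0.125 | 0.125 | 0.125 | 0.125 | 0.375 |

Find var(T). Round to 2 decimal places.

5.23

E[T] = (2)(0.125) + (3)(0.125) + (4)(0.125) + (5)(0.125) + (7)(0.125) + (8)(0.375) = 5.625
E[T²] = (2)²(0.125) + (3)²(0.125) + (4)²(0.125) + (5)²(0.125) + (7)²(0.125) + (8)²(0.375) = 36.875
var(T) = E[T²] − (E[T])² = 36.875 − (5.625)² = 5.234375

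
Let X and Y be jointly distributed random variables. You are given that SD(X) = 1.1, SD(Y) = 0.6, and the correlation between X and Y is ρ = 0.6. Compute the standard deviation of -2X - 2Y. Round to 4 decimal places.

var(X) = (1.1)² = 1.21;  var(Y) = (0.6)² = 0.36
Cov(X,Y) = ρ·SD(X)·SD(Y) = 0.6·1.1·0.6 = 0.396
var(-2X - 2Y) = (-2)²·var(X) + (-2)²·var(Y) + 2·(-2)·(-2)·Cov(X,Y)
= 4·1.21 + 4·0.36 + 8·0.396 = 9.448
SD(-2X - 2Y) = √9.448 ≈ 3.0738

3.0738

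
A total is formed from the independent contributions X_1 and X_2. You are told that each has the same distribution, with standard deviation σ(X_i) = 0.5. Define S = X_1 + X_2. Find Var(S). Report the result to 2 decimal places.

Var(X_i) = (0.5)² = 0.25
By independence, Var(S) = (1)²Var(X_1) + (1)²Var(X_2)
= (1)²·0.25 + (1)²·0.25 = 0.5

0.50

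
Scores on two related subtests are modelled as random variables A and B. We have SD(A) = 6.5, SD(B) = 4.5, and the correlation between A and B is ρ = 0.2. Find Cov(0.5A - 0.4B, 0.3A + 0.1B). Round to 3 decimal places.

5.118

Var(A) = (6.5)² = 42.25;  Var(B) = (4.5)² = 20.25
Cov(A,B) = ρ·SD(A)·SD(B) = 0.2·6.5·4.5 = 5.85
Cov(0.5A - 0.4B, 0.3A + 0.1B) = (0.5)(0.3)Var(A) + (-0.4)(0.1)Var(B) + [(0.5)(0.1) + (-0.4)(0.3)]Cov(A,B)
= 0.15·42.25 + -0.04·20.25 + -0.07·5.85 = 5.118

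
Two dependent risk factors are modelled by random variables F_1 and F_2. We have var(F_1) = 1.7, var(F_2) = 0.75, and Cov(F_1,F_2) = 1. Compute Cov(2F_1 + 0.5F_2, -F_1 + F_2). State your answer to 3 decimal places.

-1.525

Cov(2F_1 + 0.5F_2, -F_1 + F_2) = (2)(-1)var(F_1) + (0.5)(1)var(F_2) + [(2)(1) + (0.5)(-1)]Cov(F_1,F_2)
= -2·1.7 + 0.5·0.75 + 1.5·1 = -1.525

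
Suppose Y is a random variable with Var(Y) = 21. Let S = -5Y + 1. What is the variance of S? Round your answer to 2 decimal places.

Var(-5Y + 1) = (-5)²·Var(Y) = 25·21 = 525

525.00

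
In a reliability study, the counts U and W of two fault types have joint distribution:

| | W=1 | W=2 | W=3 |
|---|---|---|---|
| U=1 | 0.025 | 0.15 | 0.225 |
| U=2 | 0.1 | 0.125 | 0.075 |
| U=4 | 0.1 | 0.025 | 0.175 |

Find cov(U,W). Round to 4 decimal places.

E[U] = 2.2,  E[W] = 2.25
E[UW] = 4.85
cov(U,W) = E[UW] − E[U]E[W] = 4.85 − (2.2)(2.25) = -0.1

-0.1000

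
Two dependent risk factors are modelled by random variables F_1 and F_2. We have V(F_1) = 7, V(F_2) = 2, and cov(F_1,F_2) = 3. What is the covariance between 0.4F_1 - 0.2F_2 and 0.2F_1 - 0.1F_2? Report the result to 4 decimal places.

cov(0.4F_1 - 0.2F_2, 0.2F_1 - 0.1F_2) = (0.4)(0.2)V(F_1) + (-0.2)(-0.1)V(F_2) + [(0.4)(-0.1) + (-0.2)(0.2)]cov(F_1,F_2)
= 0.08·7 + 0.02·2 + -0.08·3 = 0.36

0.3600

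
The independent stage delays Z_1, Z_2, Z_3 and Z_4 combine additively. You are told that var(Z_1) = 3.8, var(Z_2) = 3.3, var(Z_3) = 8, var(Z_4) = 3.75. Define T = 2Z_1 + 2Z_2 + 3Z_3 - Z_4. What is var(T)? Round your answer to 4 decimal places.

104.1500

By independence, var(T) = (2)²var(Z_1) + (2)²var(Z_2) + (3)²var(Z_3) + (-1)²var(Z_4)
= (2)²·3.8 + (2)²·3.3 + (3)²·8 + (-1)²·3.75 = 104.15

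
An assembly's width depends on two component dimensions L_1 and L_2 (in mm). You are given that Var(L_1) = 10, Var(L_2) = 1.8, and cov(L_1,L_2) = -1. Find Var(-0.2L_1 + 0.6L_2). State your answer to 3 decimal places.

Var(-0.2L_1 + 0.6L_2) = (-0.2)²·Var(L_1) + (0.6)²·Var(L_2) + 2·(-0.2)·(0.6)·cov(L_1,L_2)
= 0.04·10 + 0.36·1.8 + -0.24·-1 = 1.288

1.288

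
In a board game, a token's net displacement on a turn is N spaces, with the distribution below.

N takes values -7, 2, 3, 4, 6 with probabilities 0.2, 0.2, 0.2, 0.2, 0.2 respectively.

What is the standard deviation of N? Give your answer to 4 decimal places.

E[N] = (-7)(0.2) + (2)(0.2) + (3)(0.2) + (4)(0.2) + (6)(0.2) = 1.6
E[N²] = (-7)²(0.2) + (2)²(0.2) + (3)²(0.2) + (4)²(0.2) + (6)²(0.2) = 22.8
V(N) = E[N²] − (E[N])² = 22.8 − (1.6)² = 20.24
SD(N) = √20.24 ≈ 4.4989

4.4989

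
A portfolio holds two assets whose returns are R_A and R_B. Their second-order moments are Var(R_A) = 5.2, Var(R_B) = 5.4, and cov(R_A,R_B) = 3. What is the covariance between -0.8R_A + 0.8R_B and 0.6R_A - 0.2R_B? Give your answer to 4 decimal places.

-1.4400

cov(-0.8R_A + 0.8R_B, 0.6R_A - 0.2R_B) = (-0.8)(0.6)Var(R_A) + (0.8)(-0.2)Var(R_B) + [(-0.8)(-0.2) + (0.8)(0.6)]cov(R_A,R_B)
= -0.48·5.2 + -0.16·5.4 + 0.64·3 = -1.44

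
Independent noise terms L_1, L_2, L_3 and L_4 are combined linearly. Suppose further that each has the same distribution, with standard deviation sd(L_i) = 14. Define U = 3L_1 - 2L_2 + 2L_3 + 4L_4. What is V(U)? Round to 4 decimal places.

V(L_i) = (14)² = 196
By independence, V(U) = (3)²V(L_1) + (-2)²V(L_2) + (2)²V(L_3) + (4)²V(L_4)
= (3)²·196 + (-2)²·196 + (2)²·196 + (4)²·196 = 6468

6468.0000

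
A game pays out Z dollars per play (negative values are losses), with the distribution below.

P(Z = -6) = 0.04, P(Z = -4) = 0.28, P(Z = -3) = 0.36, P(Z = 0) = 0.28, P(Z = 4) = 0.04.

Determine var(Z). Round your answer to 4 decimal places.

4.6016

E[Z] = (-6)(0.04) + (-4)(0.28) + (-3)(0.36) + (0)(0.28) + (4)(0.04) = -2.28
E[Z²] = (-6)²(0.04) + (-4)²(0.28) + (-3)²(0.36) + (0)²(0.28) + (4)²(0.04) = 9.8
var(Z) = E[Z²] − (E[Z])² = 9.8 − (-2.28)² = 4.6016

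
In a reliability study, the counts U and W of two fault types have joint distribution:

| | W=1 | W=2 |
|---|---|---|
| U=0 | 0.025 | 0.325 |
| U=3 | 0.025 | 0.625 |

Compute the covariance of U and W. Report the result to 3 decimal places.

E[U] = 1.95,  E[W] = 1.95
E[UW] = 3.825
Cov(U,W) = E[UW] − E[U]E[W] = 3.825 − (1.95)(1.95) = 0.0225

0.023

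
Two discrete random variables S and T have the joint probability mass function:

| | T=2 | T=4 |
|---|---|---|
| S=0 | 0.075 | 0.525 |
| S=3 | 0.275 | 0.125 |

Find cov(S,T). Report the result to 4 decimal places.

E[S] = 1.2,  E[T] = 3.3
E[ST] = 3.15
cov(S,T) = E[ST] − E[S]E[T] = 3.15 − (1.2)(3.3) = -0.81

-0.8100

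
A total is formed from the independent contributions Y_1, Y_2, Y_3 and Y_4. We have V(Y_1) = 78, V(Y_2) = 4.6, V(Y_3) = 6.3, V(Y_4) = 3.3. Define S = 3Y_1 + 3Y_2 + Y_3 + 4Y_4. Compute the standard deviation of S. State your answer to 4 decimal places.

By independence, V(S) = (3)²V(Y_1) + (3)²V(Y_2) + (1)²V(Y_3) + (4)²V(Y_4)
= (3)²·78 + (3)²·4.6 + (1)²·6.3 + (4)²·3.3 = 802.5
sd(S) = √802.5 ≈ 28.3284

28.3284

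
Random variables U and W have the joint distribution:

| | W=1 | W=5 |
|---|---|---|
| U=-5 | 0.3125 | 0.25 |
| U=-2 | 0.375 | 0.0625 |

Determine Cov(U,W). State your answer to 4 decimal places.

E[U] = -3.6875,  E[W] = 2.25
E[UW] = -9.1875
Cov(U,W) = E[UW] − E[U]E[W] = -9.1875 − (-3.6875)(2.25) = -0.890625

-0.8906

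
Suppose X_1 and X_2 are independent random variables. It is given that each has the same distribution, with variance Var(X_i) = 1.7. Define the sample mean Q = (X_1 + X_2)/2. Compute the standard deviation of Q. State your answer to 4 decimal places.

By independence, Var(Q) = (0.5)²Var(X_1) + (0.5)²Var(X_2)
= (0.5)²·1.7 + (0.5)²·1.7 = 0.85
SD(Q) = √0.85 ≈ 0.9220

0.9220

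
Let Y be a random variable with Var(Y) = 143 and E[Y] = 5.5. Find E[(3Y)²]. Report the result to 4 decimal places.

1559.2500

E[3Y] = 3·5.5 = 16.5
Var(3Y) = (3)²·143 = 1287
E[(3Y)²] = Var((3Y)) + (E[(3Y)])² = 1287 + (16.5)² = 1559.25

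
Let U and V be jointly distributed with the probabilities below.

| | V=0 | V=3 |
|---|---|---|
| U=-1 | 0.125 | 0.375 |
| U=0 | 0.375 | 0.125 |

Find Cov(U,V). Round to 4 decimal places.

-0.3750

E[U] = -0.5,  E[V] = 1.5
E[UV] = -1.125
Cov(U,V) = E[UV] − E[U]E[V] = -1.125 − (-0.5)(1.5) = -0.375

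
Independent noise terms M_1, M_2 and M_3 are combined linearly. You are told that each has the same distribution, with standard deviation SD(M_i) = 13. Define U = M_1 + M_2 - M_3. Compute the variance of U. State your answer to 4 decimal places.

507.0000

Var(M_i) = (13)² = 169
By independence, Var(U) = (1)²Var(M_1) + (1)²Var(M_2) + (-1)²Var(M_3)
= (1)²·169 + (1)²·169 + (-1)²·169 = 507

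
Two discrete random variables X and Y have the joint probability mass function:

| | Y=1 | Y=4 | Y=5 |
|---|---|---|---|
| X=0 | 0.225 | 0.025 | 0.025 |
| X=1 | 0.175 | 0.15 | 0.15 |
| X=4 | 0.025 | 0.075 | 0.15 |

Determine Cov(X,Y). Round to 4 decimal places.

1.3263

E[X] = 1.475,  E[Y] = 3.05
E[XY] = 5.825
Cov(X,Y) = E[XY] − E[X]E[Y] = 5.825 − (1.475)(3.05) = 1.32625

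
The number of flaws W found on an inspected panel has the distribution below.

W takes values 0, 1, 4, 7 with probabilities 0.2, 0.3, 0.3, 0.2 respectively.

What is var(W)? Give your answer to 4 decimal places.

E[W] = (0)(0.2) + (1)(0.3) + (4)(0.3) + (7)(0.2) = 2.9
E[W²] = (0)²(0.2) + (1)²(0.3) + (4)²(0.3) + (7)²(0.2) = 14.9
var(W) = E[W²] − (E[W])² = 14.9 − (2.9)² = 6.49

6.4900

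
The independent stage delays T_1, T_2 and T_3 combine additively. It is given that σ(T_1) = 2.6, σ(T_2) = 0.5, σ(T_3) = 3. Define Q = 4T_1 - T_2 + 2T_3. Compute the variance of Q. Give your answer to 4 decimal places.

144.4100

var(T_1) = 6.76, var(T_2) = 0.25, var(T_3) = 9
By independence, var(Q) = (4)²var(T_1) + (-1)²var(T_2) + (2)²var(T_3)
= (4)²·6.76 + (-1)²·0.25 + (2)²·9 = 144.41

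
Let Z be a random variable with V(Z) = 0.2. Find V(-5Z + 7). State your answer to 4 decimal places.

V(-5Z + 7) = (-5)²·V(Z) = 25·0.2 = 5

5.0000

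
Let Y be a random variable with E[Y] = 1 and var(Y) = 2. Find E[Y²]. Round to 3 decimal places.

3.000

E[Y²] = var(Y) + (E[Y])² = 2 + (1)² = 3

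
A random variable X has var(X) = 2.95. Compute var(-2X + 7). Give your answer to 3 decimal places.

var(-2X + 7) = (-2)²·var(X) = 4·2.95 = 11.8

11.800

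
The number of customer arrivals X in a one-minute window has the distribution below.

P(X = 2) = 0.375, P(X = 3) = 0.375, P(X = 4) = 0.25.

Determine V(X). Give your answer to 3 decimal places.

0.609

E[X] = (2)(0.375) + (3)(0.375) + (4)(0.25) = 2.875
E[X²] = (2)²(0.375) + (3)²(0.375) + (4)²(0.25) = 8.875
V(X) = E[X²] − (E[X])² = 8.875 − (2.875)² = 0.609375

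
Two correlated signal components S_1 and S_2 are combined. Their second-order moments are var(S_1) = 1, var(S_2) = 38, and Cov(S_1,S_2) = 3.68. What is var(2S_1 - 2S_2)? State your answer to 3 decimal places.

126.560

var(2S_1 - 2S_2) = (2)²·var(S_1) + (-2)²·var(S_2) + 2·(2)·(-2)·Cov(S_1,S_2)
= 4·1 + 4·38 + -8·3.68 = 126.56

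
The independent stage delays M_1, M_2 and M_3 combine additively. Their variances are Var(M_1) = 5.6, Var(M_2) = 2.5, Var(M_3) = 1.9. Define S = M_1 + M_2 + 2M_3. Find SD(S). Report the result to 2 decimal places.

By independence, Var(S) = (1)²Var(M_1) + (1)²Var(M_2) + (2)²Var(M_3)
= (1)²·5.6 + (1)²·2.5 + (2)²·1.9 = 15.7
SD(S) = √15.7 ≈ 3.96

3.96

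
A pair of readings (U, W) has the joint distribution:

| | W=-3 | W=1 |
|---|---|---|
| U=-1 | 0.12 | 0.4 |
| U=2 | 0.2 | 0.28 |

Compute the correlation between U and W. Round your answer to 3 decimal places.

E[U] = 0.44,  E[W] = -0.28
E[UW] = -0.68
Cov(U,W) = E[UW] − E[U]E[W] = -0.68 − (0.44)(-0.28) = -0.5568
V(U) = 2.2464,  V(W) = 3.4816
ρ = -0.5568 / √(2.2464·3.4816) ≈ -0.199

-0.199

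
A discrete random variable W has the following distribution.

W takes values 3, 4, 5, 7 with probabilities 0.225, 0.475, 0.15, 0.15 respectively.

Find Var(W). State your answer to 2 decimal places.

1.58

E[W] = (3)(0.225) + (4)(0.475) + (5)(0.15) + (7)(0.15) = 4.375
E[W²] = (3)²(0.225) + (4)²(0.475) + (5)²(0.15) + (7)²(0.15) = 20.725
Var(W) = E[W²] − (E[W])² = 20.725 − (4.375)² = 1.584375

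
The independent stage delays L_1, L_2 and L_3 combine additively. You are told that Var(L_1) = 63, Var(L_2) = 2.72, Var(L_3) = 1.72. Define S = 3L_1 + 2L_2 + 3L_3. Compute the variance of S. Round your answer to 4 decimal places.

593.3600

By independence, Var(S) = (3)²Var(L_1) + (2)²Var(L_2) + (3)²Var(L_3)
= (3)²·63 + (2)²·2.72 + (3)²·1.72 = 593.36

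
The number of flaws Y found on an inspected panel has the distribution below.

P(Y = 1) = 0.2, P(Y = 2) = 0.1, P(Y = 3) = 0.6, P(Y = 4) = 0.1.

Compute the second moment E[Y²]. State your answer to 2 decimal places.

E[Y²] = (1)²(0.2) + (2)²(0.1) + (3)²(0.6) + (4)²(0.1) = 7.6

7.60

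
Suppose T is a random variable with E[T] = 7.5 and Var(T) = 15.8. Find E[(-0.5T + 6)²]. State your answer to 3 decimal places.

E[-0.5T + 6] = -0.5·7.5 + 6 = 2.25
Var(-0.5T + 6) = (-0.5)²·15.8 = 3.95
E[(-0.5T + 6)²] = Var((-0.5T + 6)) + (E[(-0.5T + 6)])² = 3.95 + (2.25)² = 9.0125

9.013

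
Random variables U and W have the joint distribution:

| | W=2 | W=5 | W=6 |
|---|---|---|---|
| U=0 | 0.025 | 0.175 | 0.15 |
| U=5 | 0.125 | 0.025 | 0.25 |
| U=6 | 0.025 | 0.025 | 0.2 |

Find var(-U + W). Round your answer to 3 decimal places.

9.194

E[U] = 3.5,  E[W] = 5.075,  E[UW] = 17.625
var(U) = 19 − (3.5)² = 6.75;  var(W) = 27.925 − (5.075)² = 2.169375
Cov(U,W) = 17.625 − (3.5)(5.075) = -0.1375
var(-U + W) = (-1)²·6.75 + (1)²·2.169375 + 2·(-1)·(1)·-0.1375 = 9.194375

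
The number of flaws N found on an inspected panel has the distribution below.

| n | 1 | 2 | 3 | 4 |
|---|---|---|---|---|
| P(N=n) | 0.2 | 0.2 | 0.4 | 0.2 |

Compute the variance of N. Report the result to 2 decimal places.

E[N] = (1)(0.2) + (2)(0.2) + (3)(0.4) + (4)(0.2) = 2.6
E[N²] = (1)²(0.2) + (2)²(0.2) + (3)²(0.4) + (4)²(0.2) = 7.8
Var(N) = E[N²] − (E[N])² = 7.8 − (2.6)² = 1.04

1.04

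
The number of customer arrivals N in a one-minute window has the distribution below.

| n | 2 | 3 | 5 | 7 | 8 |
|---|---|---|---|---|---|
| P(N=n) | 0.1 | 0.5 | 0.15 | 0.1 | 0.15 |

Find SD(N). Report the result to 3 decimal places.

2.056

E[N] = (2)(0.1) + (3)(0.5) + (5)(0.15) + (7)(0.1) + (8)(0.15) = 4.35
E[N²] = (2)²(0.1) + (3)²(0.5) + (5)²(0.15) + (7)²(0.1) + (8)²(0.15) = 23.15
Var(N) = E[N²] − (E[N])² = 23.15 − (4.35)² = 4.2275
SD(N) = √4.2275 ≈ 2.056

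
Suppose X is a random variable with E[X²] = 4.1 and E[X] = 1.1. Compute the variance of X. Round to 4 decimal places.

var(X) = 4.1 − (1.1)² = 2.89

2.8900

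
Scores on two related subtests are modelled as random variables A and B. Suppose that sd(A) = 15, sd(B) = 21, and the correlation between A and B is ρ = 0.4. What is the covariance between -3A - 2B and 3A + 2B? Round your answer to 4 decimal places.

-5301.0000

Var(A) = (15)² = 225;  Var(B) = (21)² = 441
cov(A,B) = ρ·sd(A)·sd(B) = 0.4·15·21 = 126
cov(-3A - 2B, 3A + 2B) = (-3)(3)Var(A) + (-2)(2)Var(B) + [(-3)(2) + (-2)(3)]cov(A,B)
= -9·225 + -4·441 + -12·126 = -5301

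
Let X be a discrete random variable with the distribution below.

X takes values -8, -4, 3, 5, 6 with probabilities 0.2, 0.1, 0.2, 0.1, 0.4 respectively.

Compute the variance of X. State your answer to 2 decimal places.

30.85

E[X] = (-8)(0.2) + (-4)(0.1) + (3)(0.2) + (5)(0.1) + (6)(0.4) = 1.5
E[X²] = (-8)²(0.2) + (-4)²(0.1) + (3)²(0.2) + (5)²(0.1) + (6)²(0.4) = 33.1
Var(X) = E[X²] − (E[X])² = 33.1 − (1.5)² = 30.85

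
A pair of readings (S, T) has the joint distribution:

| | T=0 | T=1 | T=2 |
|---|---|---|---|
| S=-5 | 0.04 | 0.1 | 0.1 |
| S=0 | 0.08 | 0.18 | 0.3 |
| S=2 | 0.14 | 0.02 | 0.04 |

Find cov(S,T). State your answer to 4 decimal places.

E[S] = -0.8,  E[T] = 1.18
E[ST] = -1.3
cov(S,T) = E[ST] − E[S]E[T] = -1.3 − (-0.8)(1.18) = -0.356

-0.3560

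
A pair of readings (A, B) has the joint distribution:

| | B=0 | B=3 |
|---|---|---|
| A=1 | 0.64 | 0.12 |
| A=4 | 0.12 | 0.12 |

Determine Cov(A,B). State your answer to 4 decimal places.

0.5616

E[A] = 1.72,  E[B] = 0.72
E[AB] = 1.8
Cov(A,B) = E[AB] − E[A]E[B] = 1.8 − (1.72)(0.72) = 0.5616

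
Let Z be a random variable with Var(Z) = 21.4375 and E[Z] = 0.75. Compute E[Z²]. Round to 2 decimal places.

22.00

E[Z²] = Var(Z) + (E[Z])² = 21.4375 + (0.75)² = 22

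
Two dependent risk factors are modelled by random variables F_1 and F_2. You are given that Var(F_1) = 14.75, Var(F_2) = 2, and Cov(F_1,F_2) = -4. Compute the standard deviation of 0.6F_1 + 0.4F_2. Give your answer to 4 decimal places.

1.9261

Var(0.6F_1 + 0.4F_2) = (0.6)²·Var(F_1) + (0.4)²·Var(F_2) + 2·(0.6)·(0.4)·Cov(F_1,F_2)
= 0.36·14.75 + 0.16·2 + 0.48·-4 = 3.71
SD(0.6F_1 + 0.4F_2) = √3.71 ≈ 1.9261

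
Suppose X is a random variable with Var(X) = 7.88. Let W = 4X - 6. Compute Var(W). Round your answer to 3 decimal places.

126.080

Var(4X - 6) = (4)²·Var(X) = 16·7.88 = 126.08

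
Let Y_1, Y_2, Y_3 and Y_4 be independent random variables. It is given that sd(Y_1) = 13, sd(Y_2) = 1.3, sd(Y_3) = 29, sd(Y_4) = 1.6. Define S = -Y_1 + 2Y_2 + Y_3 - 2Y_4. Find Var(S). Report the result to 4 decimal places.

1027.0000

Var(Y_1) = 169, Var(Y_2) = 1.69, Var(Y_3) = 841, Var(Y_4) = 2.56
By independence, Var(S) = (-1)²Var(Y_1) + (2)²Var(Y_2) + (1)²Var(Y_3) + (-2)²Var(Y_4)
= (-1)²·169 + (2)²·1.69 + (1)²·841 + (-2)²·2.56 = 1027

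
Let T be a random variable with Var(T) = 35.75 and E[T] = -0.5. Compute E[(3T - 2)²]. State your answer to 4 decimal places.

E[3T - 2] = 3·-0.5 − 2 = -3.5
Var(3T - 2) = (3)²·35.75 = 321.75
E[(3T - 2)²] = Var((3T - 2)) + (E[(3T - 2)])² = 321.75 + (-3.5)² = 334

334.0000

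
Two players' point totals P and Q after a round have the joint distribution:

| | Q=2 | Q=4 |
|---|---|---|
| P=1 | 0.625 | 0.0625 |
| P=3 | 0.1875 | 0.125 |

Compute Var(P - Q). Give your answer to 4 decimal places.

E[P] = 1.625,  E[Q] = 2.375,  E[PQ] = 4.125
Var(P) = 3.5 − (1.625)² = 0.859375;  Var(Q) = 6.25 − (2.375)² = 0.609375
Cov(P,Q) = 4.125 − (1.625)(2.375) = 0.265625
Var(P - Q) = (1)²·0.859375 + (-1)²·0.609375 + 2·(1)·(-1)·0.265625 = 0.9375

0.9375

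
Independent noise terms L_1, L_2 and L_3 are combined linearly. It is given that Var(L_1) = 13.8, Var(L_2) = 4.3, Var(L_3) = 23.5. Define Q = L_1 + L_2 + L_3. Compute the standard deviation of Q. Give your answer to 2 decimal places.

6.45

By independence, Var(Q) = (1)²Var(L_1) + (1)²Var(L_2) + (1)²Var(L_3)
= (1)²·13.8 + (1)²·4.3 + (1)²·23.5 = 41.6
σ(Q) = √41.6 ≈ 6.45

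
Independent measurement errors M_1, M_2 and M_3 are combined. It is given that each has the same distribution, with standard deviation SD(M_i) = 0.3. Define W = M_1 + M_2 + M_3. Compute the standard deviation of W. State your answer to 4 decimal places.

0.5196

var(M_i) = (0.3)² = 0.09
By independence, var(W) = (1)²var(M_1) + (1)²var(M_2) + (1)²var(M_3)
= (1)²·0.09 + (1)²·0.09 + (1)²·0.09 = 0.27
SD(W) = √0.27 ≈ 0.5196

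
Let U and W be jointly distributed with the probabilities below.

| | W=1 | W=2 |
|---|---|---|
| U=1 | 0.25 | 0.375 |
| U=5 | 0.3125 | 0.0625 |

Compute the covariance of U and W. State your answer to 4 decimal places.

E[U] = 2.5,  E[W] = 1.4375
E[UW] = 3.1875
Cov(U,W) = E[UW] − E[U]E[W] = 3.1875 − (2.5)(1.4375) = -0.40625

-0.4063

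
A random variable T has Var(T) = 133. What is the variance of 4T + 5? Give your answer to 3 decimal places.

Var(4T + 5) = (4)²·Var(T) = 16·133 = 2128

2128.000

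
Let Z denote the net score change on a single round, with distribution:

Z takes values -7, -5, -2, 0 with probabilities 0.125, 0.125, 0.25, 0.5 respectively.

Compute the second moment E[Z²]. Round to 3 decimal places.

10.250

E[Z²] = (-7)²(0.125) + (-5)²(0.125) + (-2)²(0.25) + (0)²(0.5) = 10.25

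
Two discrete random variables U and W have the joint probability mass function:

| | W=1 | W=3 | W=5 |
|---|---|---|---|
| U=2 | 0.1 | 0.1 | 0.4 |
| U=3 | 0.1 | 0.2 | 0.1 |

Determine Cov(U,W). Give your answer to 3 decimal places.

E[U] = 2.4,  E[W] = 3.6
E[UW] = 8.4
Cov(U,W) = E[UW] − E[U]E[W] = 8.4 − (2.4)(3.6) = -0.24

-0.240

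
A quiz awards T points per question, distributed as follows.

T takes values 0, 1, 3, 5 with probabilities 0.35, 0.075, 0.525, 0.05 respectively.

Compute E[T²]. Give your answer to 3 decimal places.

6.050

E[T²] = (0)²(0.35) + (1)²(0.075) + (3)²(0.525) + (5)²(0.05) = 6.05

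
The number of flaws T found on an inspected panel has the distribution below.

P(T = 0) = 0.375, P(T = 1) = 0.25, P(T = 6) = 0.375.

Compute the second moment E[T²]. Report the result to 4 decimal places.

13.7500

E[T²] = (0)²(0.375) + (1)²(0.25) + (6)²(0.375) = 13.75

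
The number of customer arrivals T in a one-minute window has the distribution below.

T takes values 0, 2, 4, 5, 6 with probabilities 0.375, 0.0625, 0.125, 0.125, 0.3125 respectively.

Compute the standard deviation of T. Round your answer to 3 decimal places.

E[T] = (0)(0.375) + (2)(0.0625) + (4)(0.125) + (5)(0.125) + (6)(0.3125) = 3.125
E[T²] = (0)²(0.375) + (2)²(0.0625) + (4)²(0.125) + (5)²(0.125) + (6)²(0.3125) = 16.625
Var(T) = E[T²] − (E[T])² = 16.625 − (3.125)² = 6.859375
SD(T) = √6.859375 ≈ 2.619

2.619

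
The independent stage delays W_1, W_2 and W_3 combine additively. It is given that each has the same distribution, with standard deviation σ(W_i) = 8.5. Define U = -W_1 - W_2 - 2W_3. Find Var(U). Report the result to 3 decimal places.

433.500

Var(W_i) = (8.5)² = 72.25
By independence, Var(U) = (-1)²Var(W_1) + (-1)²Var(W_2) + (-2)²Var(W_3)
= (-1)²·72.25 + (-1)²·72.25 + (-2)²·72.25 = 433.5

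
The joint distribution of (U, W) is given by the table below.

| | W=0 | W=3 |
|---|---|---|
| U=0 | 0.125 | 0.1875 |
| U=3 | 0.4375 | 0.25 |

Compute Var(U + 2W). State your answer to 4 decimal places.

E[U] = 2.0625,  E[W] = 1.3125,  E[UW] = 2.25
Var(U) = 6.1875 − (2.0625)² = 1.93359375;  Var(W) = 3.9375 − (1.3125)² = 2.21484375
Cov(U,W) = 2.25 − (2.0625)(1.3125) = -0.45703125
Var(U + 2W) = (1)²·1.93359375 + (2)²·2.21484375 + 2·(1)·(2)·-0.45703125 = 8.96484375

8.9648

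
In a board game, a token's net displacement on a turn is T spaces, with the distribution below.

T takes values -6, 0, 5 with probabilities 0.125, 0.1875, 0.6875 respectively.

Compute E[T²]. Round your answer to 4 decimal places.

E[T²] = (-6)²(0.125) + (0)²(0.1875) + (5)²(0.6875) = 21.6875

21.6875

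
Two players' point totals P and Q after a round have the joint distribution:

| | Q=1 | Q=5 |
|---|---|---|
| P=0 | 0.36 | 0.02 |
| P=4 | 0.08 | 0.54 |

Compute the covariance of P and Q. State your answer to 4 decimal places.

E[P] = 2.48,  E[Q] = 3.24
E[PQ] = 11.12
Cov(P,Q) = E[PQ] − E[P]E[Q] = 11.12 − (2.48)(3.24) = 3.0848

3.0848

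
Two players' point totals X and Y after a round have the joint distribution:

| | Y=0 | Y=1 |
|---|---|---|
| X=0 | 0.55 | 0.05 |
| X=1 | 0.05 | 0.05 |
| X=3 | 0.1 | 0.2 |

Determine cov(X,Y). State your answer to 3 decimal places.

0.350

E[X] = 1,  E[Y] = 0.3
E[XY] = 0.65
cov(X,Y) = E[XY] − E[X]E[Y] = 0.65 − (1)(0.3) = 0.35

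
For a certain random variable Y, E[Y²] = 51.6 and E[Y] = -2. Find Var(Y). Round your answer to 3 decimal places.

Var(Y) = 51.6 − (-2)² = 47.6

47.600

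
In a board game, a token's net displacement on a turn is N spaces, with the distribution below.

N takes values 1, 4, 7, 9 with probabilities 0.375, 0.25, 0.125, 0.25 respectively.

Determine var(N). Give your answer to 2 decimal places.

10.50

E[N] = (1)(0.375) + (4)(0.25) + (7)(0.125) + (9)(0.25) = 4.5
E[N²] = (1)²(0.375) + (4)²(0.25) + (7)²(0.125) + (9)²(0.25) = 30.75
var(N) = E[N²] − (E[N])² = 30.75 − (4.5)² = 10.5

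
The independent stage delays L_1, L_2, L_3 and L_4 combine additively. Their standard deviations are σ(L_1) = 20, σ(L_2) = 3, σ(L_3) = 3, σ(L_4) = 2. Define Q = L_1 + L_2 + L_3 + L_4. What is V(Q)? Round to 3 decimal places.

422.000

V(L_1) = 400, V(L_2) = 9, V(L_3) = 9, V(L_4) = 4
By independence, V(Q) = (1)²V(L_1) + (1)²V(L_2) + (1)²V(L_3) + (1)²V(L_4)
= (1)²·400 + (1)²·9 + (1)²·9 + (1)²·4 = 422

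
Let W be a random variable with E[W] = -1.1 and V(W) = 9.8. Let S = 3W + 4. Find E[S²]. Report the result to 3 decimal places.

E[3W + 4] = 3·-1.1 + 4 = 0.7
V(3W + 4) = (3)²·9.8 = 88.2
E[S²] = V(S) + (E[S])² = 88.2 + (0.7)² = 88.69

88.690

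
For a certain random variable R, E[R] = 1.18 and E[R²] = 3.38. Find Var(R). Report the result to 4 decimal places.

1.9876

Var(R) = 3.38 − (1.18)² = 1.9876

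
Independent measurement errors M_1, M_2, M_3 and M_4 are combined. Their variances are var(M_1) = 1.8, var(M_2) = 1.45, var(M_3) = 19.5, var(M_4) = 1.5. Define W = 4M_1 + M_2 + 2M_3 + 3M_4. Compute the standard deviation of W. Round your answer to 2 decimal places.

11.03

By independence, var(W) = (4)²var(M_1) + (1)²var(M_2) + (2)²var(M_3) + (3)²var(M_4)
= (4)²·1.8 + (1)²·1.45 + (2)²·19.5 + (3)²·1.5 = 121.75
σ(W) = √121.75 ≈ 11.03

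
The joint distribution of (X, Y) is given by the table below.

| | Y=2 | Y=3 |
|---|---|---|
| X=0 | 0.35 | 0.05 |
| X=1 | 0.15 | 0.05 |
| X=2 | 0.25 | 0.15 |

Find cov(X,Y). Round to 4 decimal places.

E[X] = 1,  E[Y] = 2.25
E[XY] = 2.35
cov(X,Y) = E[XY] − E[X]E[Y] = 2.35 − (1)(2.25) = 0.1

0.1000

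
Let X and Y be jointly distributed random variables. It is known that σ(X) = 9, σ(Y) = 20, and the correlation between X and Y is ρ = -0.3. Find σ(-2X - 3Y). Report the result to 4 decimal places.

57.2364

Var(X) = (9)² = 81;  Var(Y) = (20)² = 400
cov(X,Y) = ρ·σ(X)·σ(Y) = -0.3·9·20 = -54
Var(-2X - 3Y) = (-2)²·Var(X) + (-3)²·Var(Y) + 2·(-2)·(-3)·cov(X,Y)
= 4·81 + 9·400 + 12·-54 = 3276
σ(-2X - 3Y) = √3276 ≈ 57.2364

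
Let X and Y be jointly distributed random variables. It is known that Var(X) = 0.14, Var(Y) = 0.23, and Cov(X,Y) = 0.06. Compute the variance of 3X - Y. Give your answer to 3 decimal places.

1.130

Var(3X - Y) = (3)²·Var(X) + (-1)²·Var(Y) + 2·(3)·(-1)·Cov(X,Y)
= 9·0.14 + 1·0.23 + -6·0.06 = 1.13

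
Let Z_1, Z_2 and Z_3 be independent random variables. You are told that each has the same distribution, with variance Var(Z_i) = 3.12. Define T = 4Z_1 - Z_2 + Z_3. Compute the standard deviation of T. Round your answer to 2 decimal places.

7.49

By independence, Var(T) = (4)²Var(Z_1) + (-1)²Var(Z_2) + (1)²Var(Z_3)
= (4)²·3.12 + (-1)²·3.12 + (1)²·3.12 = 56.16
SD(T) = √56.16 ≈ 7.49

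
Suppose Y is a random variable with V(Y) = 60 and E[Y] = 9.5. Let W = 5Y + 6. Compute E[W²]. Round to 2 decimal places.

4362.25

E[5Y + 6] = 5·9.5 + 6 = 53.5
V(5Y + 6) = (5)²·60 = 1500
E[W²] = V(W) + (E[W])² = 1500 + (53.5)² = 4362.25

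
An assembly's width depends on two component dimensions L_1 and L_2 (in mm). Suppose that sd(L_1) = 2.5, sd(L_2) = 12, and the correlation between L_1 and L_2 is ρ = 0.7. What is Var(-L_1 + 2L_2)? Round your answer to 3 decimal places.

498.250

Var(L_1) = (2.5)² = 6.25;  Var(L_2) = (12)² = 144
cov(L_1,L_2) = ρ·sd(L_1)·sd(L_2) = 0.7·2.5·12 = 21
Var(-L_1 + 2L_2) = (-1)²·Var(L_1) + (2)²·Var(L_2) + 2·(-1)·(2)·cov(L_1,L_2)
= 1·6.25 + 4·144 + -4·21 = 498.25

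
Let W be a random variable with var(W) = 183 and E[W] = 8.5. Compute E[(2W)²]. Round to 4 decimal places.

1021.0000

E[2W] = 2·8.5 = 17
var(2W) = (2)²·183 = 732
E[(2W)²] = var((2W)) + (E[(2W)])² = 732 + (17)² = 1021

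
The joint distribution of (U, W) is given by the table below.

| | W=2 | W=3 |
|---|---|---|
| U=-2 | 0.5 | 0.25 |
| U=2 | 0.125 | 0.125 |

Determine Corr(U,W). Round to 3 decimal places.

0.149

E[U] = -1,  E[W] = 2.375
E[UW] = -2.25
Cov(U,W) = E[UW] − E[U]E[W] = -2.25 − (-1)(2.375) = 0.125
V(U) = 3,  V(W) = 0.234375
ρ = 0.125 / √(3·0.234375) ≈ 0.149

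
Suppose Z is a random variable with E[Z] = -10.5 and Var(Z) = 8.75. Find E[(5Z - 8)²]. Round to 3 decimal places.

E[5Z - 8] = 5·-10.5 − 8 = -60.5
Var(5Z - 8) = (5)²·8.75 = 218.75
E[(5Z - 8)²] = Var((5Z - 8)) + (E[(5Z - 8)])² = 218.75 + (-60.5)² = 3879

3879.000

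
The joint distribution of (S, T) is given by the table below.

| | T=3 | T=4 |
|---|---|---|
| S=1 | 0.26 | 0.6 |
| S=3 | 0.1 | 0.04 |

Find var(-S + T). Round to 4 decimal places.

E[S] = 1.28,  E[T] = 3.64,  E[ST] = 4.56
var(S) = 2.12 − (1.28)² = 0.4816;  var(T) = 13.48 − (3.64)² = 0.2304
Cov(S,T) = 4.56 − (1.28)(3.64) = -0.0992
var(-S + T) = (-1)²·0.4816 + (1)²·0.2304 + 2·(-1)·(1)·-0.0992 = 0.9104

0.9104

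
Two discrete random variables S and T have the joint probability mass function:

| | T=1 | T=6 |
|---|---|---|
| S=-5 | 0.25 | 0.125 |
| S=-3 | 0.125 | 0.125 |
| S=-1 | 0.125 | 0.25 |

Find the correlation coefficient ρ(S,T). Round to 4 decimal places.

E[S] = -3,  E[T] = 3.5
E[ST] = -9.25
Cov(S,T) = E[ST] − E[S]E[T] = -9.25 − (-3)(3.5) = 1.25
Var(S) = 3,  Var(T) = 6.25
ρ = 1.25 / √(3·6.25) ≈ 0.2887

0.2887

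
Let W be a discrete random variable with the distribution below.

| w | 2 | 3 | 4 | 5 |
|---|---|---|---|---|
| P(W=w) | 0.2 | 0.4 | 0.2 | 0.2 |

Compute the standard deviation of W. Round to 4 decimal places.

E[W] = (2)(0.2) + (3)(0.4) + (4)(0.2) + (5)(0.2) = 3.4
E[W²] = (2)²(0.2) + (3)²(0.4) + (4)²(0.2) + (5)²(0.2) = 12.6
Var(W) = E[W²] − (E[W])² = 12.6 − (3.4)² = 1.04
SD(W) = √1.04 ≈ 1.0198

1.0198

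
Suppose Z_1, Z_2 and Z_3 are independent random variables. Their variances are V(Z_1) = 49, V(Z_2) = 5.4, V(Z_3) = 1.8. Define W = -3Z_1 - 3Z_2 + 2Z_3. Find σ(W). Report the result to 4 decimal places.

22.2890

By independence, V(W) = (-3)²V(Z_1) + (-3)²V(Z_2) + (2)²V(Z_3)
= (-3)²·49 + (-3)²·5.4 + (2)²·1.8 = 496.8
σ(W) = √496.8 ≈ 22.2890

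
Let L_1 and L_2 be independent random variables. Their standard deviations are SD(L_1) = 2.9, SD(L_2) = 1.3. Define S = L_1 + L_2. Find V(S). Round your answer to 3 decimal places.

10.100

V(L_1) = 8.41, V(L_2) = 1.69
By independence, V(S) = (1)²V(L_1) + (1)²V(L_2)
= (1)²·8.41 + (1)²·1.69 = 10.1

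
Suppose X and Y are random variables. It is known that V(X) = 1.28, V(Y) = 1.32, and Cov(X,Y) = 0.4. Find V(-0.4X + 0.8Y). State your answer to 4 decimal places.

V(-0.4X + 0.8Y) = (-0.4)²·V(X) + (0.8)²·V(Y) + 2·(-0.4)·(0.8)·Cov(X,Y)
= 0.16·1.28 + 0.64·1.32 + -0.64·0.4 = 0.7936

0.7936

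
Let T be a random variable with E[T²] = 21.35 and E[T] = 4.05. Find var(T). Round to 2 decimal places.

4.95

var(T) = 21.35 − (4.05)² = 4.9475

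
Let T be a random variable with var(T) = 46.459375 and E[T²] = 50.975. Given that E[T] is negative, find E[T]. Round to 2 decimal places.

(E[T])² = E[T²] − var(T) = 50.975 − 46.459375 = 4.515625
E[T] = −√4.515625 = -2.125

-2.13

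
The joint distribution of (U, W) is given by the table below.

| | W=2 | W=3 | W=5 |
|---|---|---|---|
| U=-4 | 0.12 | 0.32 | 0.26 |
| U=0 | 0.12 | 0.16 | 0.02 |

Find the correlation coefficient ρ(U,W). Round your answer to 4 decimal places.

-0.3425

E[U] = -2.8,  E[W] = 3.32
E[UW] = -10
Cov(U,W) = E[UW] − E[U]E[W] = -10 − (-2.8)(3.32) = -0.704
Var(U) = 3.36,  Var(W) = 1.2576
ρ = -0.704 / √(3.36·1.2576) ≈ -0.3425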